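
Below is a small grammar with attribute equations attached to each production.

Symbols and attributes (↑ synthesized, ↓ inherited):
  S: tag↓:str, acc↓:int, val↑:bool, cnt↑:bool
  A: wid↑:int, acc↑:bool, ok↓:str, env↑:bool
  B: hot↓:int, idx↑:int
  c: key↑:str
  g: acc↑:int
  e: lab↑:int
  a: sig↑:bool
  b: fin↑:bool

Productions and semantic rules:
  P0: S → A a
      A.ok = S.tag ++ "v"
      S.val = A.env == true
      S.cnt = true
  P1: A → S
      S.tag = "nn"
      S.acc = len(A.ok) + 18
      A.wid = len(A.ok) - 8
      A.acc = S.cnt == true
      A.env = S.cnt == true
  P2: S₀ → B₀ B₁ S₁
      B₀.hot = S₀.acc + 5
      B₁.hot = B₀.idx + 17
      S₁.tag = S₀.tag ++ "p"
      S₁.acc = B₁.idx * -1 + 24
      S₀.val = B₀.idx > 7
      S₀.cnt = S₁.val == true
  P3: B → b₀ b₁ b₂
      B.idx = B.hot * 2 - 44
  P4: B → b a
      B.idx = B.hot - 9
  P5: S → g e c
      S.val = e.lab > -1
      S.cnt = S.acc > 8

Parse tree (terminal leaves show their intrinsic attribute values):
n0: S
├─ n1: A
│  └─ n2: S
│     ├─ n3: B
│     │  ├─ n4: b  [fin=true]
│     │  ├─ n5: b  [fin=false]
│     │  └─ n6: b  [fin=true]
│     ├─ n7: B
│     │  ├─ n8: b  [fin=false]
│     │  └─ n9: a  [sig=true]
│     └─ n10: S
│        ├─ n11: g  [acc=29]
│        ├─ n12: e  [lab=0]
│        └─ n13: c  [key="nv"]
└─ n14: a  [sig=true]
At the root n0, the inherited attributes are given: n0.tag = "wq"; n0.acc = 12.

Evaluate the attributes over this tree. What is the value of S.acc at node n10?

8

1. n0.tag = "wq"  [given at root]
2. n0.acc = 12  [given at root]
3. n1.ok = "wqv"  [S.tag ++ "v"]
4. n2.tag = "nn"  ["nn"]
5. n2.acc = 21  [len(A.ok) + 18]
6. n3.hot = 26  [S₀.acc + 5]
7. n4.fin = true  [terminal]
8. n5.fin = false  [terminal]
9. n6.fin = true  [terminal]
10. n3.idx = 8  [B.hot * 2 - 44]
11. n7.hot = 25  [B₀.idx + 17]
12. n8.fin = false  [terminal]
13. n9.sig = true  [terminal]
14. n7.idx = 16  [B.hot - 9]
15. n10.tag = "nnp"  [S₀.tag ++ "p"]
16. n10.acc = 8  [B₁.idx * -1 + 24]
17. n11.acc = 29  [terminal]
18. n12.lab = 0  [terminal]
19. n13.key = "nv"  [terminal]
20. n10.val = true  [e.lab > -1]
21. n10.cnt = false  [S.acc > 8]
22. n2.val = true  [B₀.idx > 7]
23. n2.cnt = true  [S₁.val == true]
24. n1.wid = -5  [len(A.ok) - 8]
25. n1.acc = true  [S.cnt == true]
26. n1.env = true  [S.cnt == true]
27. n14.sig = true  [terminal]
28. n0.val = true  [A.env == true]
29. n0.cnt = true  [true]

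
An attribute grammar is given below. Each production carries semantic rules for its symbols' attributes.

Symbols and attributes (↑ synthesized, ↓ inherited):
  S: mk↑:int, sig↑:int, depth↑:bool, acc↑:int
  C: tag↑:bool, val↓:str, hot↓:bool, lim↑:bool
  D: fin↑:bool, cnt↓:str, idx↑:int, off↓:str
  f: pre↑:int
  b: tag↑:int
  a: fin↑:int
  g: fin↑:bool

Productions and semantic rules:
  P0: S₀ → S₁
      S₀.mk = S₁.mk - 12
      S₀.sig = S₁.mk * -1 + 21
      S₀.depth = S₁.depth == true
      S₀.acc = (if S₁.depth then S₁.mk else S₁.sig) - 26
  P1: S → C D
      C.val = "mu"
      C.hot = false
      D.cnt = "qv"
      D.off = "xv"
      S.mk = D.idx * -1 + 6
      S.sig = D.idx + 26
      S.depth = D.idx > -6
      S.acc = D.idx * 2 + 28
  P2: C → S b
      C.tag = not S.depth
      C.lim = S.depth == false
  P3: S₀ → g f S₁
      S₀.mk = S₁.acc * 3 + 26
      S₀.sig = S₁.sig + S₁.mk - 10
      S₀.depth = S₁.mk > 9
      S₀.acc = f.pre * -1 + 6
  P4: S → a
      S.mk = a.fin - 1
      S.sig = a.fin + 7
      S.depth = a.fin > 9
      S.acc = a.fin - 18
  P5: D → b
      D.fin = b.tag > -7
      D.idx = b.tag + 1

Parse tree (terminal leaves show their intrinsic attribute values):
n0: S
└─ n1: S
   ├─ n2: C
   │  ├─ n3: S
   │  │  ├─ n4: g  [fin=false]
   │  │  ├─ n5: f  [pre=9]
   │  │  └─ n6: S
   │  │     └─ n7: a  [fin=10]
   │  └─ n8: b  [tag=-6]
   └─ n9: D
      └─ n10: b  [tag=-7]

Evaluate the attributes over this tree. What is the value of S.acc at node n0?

1. n2.val = "mu"  ["mu"]
2. n2.hot = false  [false]
3. n4.fin = false  [terminal]
4. n5.pre = 9  [terminal]
5. n7.fin = 10  [terminal]
6. n6.mk = 9  [a.fin - 1]
7. n6.sig = 17  [a.fin + 7]
8. n6.depth = true  [a.fin > 9]
9. n6.acc = -8  [a.fin - 18]
10. n3.mk = 2  [S₁.acc * 3 + 26]
11. n3.sig = 16  [S₁.sig + S₁.mk - 10]
12. n3.depth = false  [S₁.mk > 9]
13. n3.acc = -3  [f.pre * -1 + 6]
14. n8.tag = -6  [terminal]
15. n2.tag = true  [not S.depth]
16. n2.lim = true  [S.depth == false]
17. n9.cnt = "qv"  ["qv"]
18. n9.off = "xv"  ["xv"]
19. n10.tag = -7  [terminal]
20. n9.fin = false  [b.tag > -7]
21. n9.idx = -6  [b.tag + 1]
22. n1.mk = 12  [D.idx * -1 + 6]
23. n1.sig = 20  [D.idx + 26]
24. n1.depth = false  [D.idx > -6]
25. n1.acc = 16  [D.idx * 2 + 28]
26. n0.mk = 0  [S₁.mk - 12]
27. n0.sig = 9  [S₁.mk * -1 + 21]
28. n0.depth = false  [S₁.depth == true]
29. n0.acc = -6  [(if S₁.depth then S₁.mk else S₁.sig) - 26]

-6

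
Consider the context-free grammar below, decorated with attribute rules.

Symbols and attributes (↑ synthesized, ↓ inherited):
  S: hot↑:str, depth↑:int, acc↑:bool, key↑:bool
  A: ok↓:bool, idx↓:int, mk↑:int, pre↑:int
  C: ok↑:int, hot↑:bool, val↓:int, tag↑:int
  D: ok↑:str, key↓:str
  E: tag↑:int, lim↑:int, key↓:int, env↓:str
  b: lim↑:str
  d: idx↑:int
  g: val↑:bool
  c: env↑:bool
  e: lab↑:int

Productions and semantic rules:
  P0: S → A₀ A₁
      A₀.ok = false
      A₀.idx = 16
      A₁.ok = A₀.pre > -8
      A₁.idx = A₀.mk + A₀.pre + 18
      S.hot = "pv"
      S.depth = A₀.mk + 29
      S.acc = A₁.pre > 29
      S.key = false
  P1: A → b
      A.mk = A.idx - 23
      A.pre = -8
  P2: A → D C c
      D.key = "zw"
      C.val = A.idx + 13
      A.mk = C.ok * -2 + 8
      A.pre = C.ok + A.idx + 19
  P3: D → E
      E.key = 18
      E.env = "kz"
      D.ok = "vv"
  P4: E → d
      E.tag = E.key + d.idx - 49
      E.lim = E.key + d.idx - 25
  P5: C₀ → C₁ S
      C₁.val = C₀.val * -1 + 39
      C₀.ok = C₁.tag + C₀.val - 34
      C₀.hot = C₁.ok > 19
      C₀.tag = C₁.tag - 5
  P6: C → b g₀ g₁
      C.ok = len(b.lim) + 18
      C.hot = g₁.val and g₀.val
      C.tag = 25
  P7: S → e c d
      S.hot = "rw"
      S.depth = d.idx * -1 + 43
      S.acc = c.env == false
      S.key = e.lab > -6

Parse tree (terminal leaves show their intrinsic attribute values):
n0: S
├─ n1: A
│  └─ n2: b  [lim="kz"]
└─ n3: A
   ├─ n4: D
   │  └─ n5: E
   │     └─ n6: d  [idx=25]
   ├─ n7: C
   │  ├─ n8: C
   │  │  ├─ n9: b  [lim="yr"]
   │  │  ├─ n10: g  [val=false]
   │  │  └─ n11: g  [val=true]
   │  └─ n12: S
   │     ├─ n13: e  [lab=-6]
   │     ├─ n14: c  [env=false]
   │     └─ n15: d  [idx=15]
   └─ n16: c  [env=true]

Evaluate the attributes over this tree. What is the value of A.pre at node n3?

29

1. n1.ok = false  [false]
2. n1.idx = 16  [16]
3. n2.lim = "kz"  [terminal]
4. n1.mk = -7  [A.idx - 23]
5. n1.pre = -8  [-8]
6. n3.ok = false  [A₀.pre > -8]
7. n3.idx = 3  [A₀.mk + A₀.pre + 18]
8. n4.key = "zw"  ["zw"]
9. n5.key = 18  [18]
10. n5.env = "kz"  ["kz"]
11. n6.idx = 25  [terminal]
12. n5.tag = -6  [E.key + d.idx - 49]
13. n5.lim = 18  [E.key + d.idx - 25]
14. n4.ok = "vv"  ["vv"]
15. n7.val = 16  [A.idx + 13]
16. n8.val = 23  [C₀.val * -1 + 39]
17. n9.lim = "yr"  [terminal]
18. n10.val = false  [terminal]
19. n11.val = true  [terminal]
20. n8.ok = 20  [len(b.lim) + 18]
21. n8.hot = false  [g₁.val and g₀.val]
22. n8.tag = 25  [25]
23. n13.lab = -6  [terminal]
24. n14.env = false  [terminal]
25. n15.idx = 15  [terminal]
26. n12.hot = "rw"  ["rw"]
27. n12.depth = 28  [d.idx * -1 + 43]
28. n12.acc = true  [c.env == false]
29. n12.key = false  [e.lab > -6]
30. n7.ok = 7  [C₁.tag + C₀.val - 34]
31. n7.hot = true  [C₁.ok > 19]
32. n7.tag = 20  [C₁.tag - 5]
33. n16.env = true  [terminal]
34. n3.mk = -6  [C.ok * -2 + 8]
35. n3.pre = 29  [C.ok + A.idx + 19]
36. n0.hot = "pv"  ["pv"]
37. n0.depth = 22  [A₀.mk + 29]
38. n0.acc = false  [A₁.pre > 29]
39. n0.key = false  [false]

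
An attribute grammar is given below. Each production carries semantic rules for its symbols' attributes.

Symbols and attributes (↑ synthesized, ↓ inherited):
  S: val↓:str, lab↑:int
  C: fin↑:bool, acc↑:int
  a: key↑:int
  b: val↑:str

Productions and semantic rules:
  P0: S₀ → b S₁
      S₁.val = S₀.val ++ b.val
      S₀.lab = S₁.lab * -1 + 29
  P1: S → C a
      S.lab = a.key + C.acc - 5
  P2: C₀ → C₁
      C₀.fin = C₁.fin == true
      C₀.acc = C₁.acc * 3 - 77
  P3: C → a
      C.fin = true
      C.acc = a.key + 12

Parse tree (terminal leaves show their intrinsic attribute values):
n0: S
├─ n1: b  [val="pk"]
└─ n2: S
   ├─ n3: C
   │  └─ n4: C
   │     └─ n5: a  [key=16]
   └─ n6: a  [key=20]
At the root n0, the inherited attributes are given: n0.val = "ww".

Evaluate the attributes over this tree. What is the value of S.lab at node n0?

7

1. n0.val = "ww"  [given at root]
2. n1.val = "pk"  [terminal]
3. n2.val = "wwpk"  [S₀.val ++ b.val]
4. n5.key = 16  [terminal]
5. n4.fin = true  [true]
6. n4.acc = 28  [a.key + 12]
7. n3.fin = true  [C₁.fin == true]
8. n3.acc = 7  [C₁.acc * 3 - 77]
9. n6.key = 20  [terminal]
10. n2.lab = 22  [a.key + C.acc - 5]
11. n0.lab = 7  [S₁.lab * -1 + 29]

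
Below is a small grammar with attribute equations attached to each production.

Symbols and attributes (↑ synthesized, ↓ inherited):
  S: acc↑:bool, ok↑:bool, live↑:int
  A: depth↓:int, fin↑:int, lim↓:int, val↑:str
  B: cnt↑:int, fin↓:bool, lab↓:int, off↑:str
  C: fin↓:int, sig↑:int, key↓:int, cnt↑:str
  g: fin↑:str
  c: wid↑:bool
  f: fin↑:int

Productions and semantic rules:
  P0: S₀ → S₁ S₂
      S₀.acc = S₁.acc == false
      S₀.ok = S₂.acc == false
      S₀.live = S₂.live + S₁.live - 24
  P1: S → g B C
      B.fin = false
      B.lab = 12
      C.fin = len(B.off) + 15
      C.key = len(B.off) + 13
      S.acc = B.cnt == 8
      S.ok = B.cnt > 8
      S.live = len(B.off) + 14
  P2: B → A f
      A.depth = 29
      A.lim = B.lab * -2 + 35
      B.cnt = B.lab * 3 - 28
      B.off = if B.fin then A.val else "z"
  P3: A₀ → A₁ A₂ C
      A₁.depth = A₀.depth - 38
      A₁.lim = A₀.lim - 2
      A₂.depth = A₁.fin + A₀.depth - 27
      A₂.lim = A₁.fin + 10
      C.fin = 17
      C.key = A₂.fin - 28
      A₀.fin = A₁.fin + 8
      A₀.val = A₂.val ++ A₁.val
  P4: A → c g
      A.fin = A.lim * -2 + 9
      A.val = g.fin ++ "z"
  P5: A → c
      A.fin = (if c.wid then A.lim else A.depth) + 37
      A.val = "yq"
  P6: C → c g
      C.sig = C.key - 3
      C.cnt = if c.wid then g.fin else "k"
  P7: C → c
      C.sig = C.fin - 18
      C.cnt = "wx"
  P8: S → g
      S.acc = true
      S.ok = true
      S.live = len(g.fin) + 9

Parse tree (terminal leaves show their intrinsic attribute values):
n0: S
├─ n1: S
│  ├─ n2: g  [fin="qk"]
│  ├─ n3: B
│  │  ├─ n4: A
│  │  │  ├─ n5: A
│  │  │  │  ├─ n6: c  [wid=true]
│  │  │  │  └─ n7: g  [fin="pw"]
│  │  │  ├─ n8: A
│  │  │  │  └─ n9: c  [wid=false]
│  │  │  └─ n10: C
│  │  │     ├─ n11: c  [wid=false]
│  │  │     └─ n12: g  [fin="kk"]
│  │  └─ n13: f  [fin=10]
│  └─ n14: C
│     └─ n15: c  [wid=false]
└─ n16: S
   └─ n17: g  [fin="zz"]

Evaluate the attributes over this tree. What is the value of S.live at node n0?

1. n2.fin = "qk"  [terminal]
2. n3.fin = false  [false]
3. n3.lab = 12  [12]
4. n4.depth = 29  [29]
5. n4.lim = 11  [B.lab * -2 + 35]
6. n5.depth = -9  [A₀.depth - 38]
7. n5.lim = 9  [A₀.lim - 2]
8. n6.wid = true  [terminal]
9. n7.fin = "pw"  [terminal]
10. n5.fin = -9  [A.lim * -2 + 9]
11. n5.val = "pwz"  [g.fin ++ "z"]
12. n8.depth = -7  [A₁.fin + A₀.depth - 27]
13. n8.lim = 1  [A₁.fin + 10]
14. n9.wid = false  [terminal]
15. n8.fin = 30  [(if c.wid then A.lim else A.depth) + 37]
16. n8.val = "yq"  ["yq"]
17. n10.fin = 17  [17]
18. n10.key = 2  [A₂.fin - 28]
19. n11.wid = false  [terminal]
20. n12.fin = "kk"  [terminal]
21. n10.sig = -1  [C.key - 3]
22. n10.cnt = "k"  [if c.wid then g.fin else "k"]
23. n4.fin = -1  [A₁.fin + 8]
24. n4.val = "yqpwz"  [A₂.val ++ A₁.val]
25. n13.fin = 10  [terminal]
26. n3.cnt = 8  [B.lab * 3 - 28]
27. n3.off = "z"  [if B.fin then A.val else "z"]
28. n14.fin = 16  [len(B.off) + 15]
29. n14.key = 14  [len(B.off) + 13]
30. n15.wid = false  [terminal]
31. n14.sig = -2  [C.fin - 18]
32. n14.cnt = "wx"  ["wx"]
33. n1.acc = true  [B.cnt == 8]
34. n1.ok = false  [B.cnt > 8]
35. n1.live = 15  [len(B.off) + 14]
36. n17.fin = "zz"  [terminal]
37. n16.acc = true  [true]
38. n16.ok = true  [true]
39. n16.live = 11  [len(g.fin) + 9]
40. n0.acc = false  [S₁.acc == false]
41. n0.ok = false  [S₂.acc == false]
42. n0.live = 2  [S₂.live + S₁.live - 24]

2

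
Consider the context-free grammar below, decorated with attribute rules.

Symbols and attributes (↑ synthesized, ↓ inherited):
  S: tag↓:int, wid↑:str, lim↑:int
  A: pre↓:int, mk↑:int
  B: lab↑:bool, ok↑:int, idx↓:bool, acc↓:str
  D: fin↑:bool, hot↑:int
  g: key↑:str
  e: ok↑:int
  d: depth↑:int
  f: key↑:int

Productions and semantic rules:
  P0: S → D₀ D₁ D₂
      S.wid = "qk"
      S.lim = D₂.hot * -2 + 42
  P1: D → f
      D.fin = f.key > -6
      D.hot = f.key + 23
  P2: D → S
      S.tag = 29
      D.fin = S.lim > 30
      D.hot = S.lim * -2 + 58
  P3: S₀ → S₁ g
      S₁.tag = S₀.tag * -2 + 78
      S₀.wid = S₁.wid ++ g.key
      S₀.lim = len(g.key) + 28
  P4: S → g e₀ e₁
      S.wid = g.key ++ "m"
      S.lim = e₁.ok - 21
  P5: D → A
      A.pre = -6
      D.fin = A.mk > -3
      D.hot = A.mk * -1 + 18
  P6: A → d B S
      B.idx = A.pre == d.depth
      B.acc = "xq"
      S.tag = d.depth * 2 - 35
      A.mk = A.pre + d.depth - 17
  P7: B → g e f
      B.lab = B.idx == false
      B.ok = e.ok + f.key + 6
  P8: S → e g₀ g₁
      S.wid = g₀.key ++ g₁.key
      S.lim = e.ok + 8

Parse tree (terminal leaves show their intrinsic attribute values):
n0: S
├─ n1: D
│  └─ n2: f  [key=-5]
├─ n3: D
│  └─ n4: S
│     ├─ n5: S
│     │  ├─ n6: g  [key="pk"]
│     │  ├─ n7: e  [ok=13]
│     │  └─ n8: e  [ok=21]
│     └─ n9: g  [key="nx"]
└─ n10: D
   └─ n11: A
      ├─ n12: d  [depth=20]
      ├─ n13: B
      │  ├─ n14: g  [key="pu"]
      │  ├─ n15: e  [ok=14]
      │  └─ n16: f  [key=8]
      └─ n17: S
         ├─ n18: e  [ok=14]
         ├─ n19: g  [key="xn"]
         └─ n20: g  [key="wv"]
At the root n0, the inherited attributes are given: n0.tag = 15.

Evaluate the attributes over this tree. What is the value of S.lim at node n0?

0

1. n0.tag = 15  [given at root]
2. n2.key = -5  [terminal]
3. n1.fin = true  [f.key > -6]
4. n1.hot = 18  [f.key + 23]
5. n4.tag = 29  [29]
6. n5.tag = 20  [S₀.tag * -2 + 78]
7. n6.key = "pk"  [terminal]
8. n7.ok = 13  [terminal]
9. n8.ok = 21  [terminal]
10. n5.wid = "pkm"  [g.key ++ "m"]
11. n5.lim = 0  [e₁.ok - 21]
12. n9.key = "nx"  [terminal]
13. n4.wid = "pkmnx"  [S₁.wid ++ g.key]
14. n4.lim = 30  [len(g.key) + 28]
15. n3.fin = false  [S.lim > 30]
16. n3.hot = -2  [S.lim * -2 + 58]
17. n11.pre = -6  [-6]
18. n12.depth = 20  [terminal]
19. n13.idx = false  [A.pre == d.depth]
20. n13.acc = "xq"  ["xq"]
21. n14.key = "pu"  [terminal]
22. n15.ok = 14  [terminal]
23. n16.key = 8  [terminal]
24. n13.lab = true  [B.idx == false]
25. n13.ok = 28  [e.ok + f.key + 6]
26. n17.tag = 5  [d.depth * 2 - 35]
27. n18.ok = 14  [terminal]
28. n19.key = "xn"  [terminal]
29. n20.key = "wv"  [terminal]
30. n17.wid = "xnwv"  [g₀.key ++ g₁.key]
31. n17.lim = 22  [e.ok + 8]
32. n11.mk = -3  [A.pre + d.depth - 17]
33. n10.fin = false  [A.mk > -3]
34. n10.hot = 21  [A.mk * -1 + 18]
35. n0.wid = "qk"  ["qk"]
36. n0.lim = 0  [D₂.hot * -2 + 42]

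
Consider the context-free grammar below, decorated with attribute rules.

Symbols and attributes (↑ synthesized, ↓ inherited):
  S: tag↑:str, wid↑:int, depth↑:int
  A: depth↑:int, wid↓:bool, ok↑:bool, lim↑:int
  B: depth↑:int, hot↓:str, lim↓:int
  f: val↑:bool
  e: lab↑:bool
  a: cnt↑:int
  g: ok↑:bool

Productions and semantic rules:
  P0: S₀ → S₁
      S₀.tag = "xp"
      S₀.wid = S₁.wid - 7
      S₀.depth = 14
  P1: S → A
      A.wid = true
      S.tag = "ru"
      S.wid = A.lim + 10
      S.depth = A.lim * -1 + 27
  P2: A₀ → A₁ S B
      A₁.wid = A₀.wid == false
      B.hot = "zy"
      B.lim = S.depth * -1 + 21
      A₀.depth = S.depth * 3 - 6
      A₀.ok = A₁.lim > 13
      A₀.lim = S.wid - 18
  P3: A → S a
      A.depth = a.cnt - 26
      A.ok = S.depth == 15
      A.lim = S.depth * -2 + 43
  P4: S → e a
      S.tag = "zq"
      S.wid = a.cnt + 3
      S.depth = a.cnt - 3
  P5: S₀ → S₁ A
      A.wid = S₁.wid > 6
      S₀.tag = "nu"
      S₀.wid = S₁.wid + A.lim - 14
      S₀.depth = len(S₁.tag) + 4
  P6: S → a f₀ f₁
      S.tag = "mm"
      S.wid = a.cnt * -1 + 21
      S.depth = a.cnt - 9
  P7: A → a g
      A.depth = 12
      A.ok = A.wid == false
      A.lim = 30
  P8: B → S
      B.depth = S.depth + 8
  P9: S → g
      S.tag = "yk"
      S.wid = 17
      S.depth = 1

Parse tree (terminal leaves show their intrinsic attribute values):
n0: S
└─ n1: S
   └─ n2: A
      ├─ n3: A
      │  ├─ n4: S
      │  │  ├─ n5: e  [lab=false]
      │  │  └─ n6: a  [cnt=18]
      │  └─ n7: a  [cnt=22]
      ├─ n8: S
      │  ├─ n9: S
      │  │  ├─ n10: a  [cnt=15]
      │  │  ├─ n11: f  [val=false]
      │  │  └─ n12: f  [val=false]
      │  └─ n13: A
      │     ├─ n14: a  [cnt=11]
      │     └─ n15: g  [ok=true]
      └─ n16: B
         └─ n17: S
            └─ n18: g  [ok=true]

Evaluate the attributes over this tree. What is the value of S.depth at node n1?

23

1. n2.wid = true  [true]
2. n3.wid = false  [A₀.wid == false]
3. n5.lab = false  [terminal]
4. n6.cnt = 18  [terminal]
5. n4.tag = "zq"  ["zq"]
6. n4.wid = 21  [a.cnt + 3]
7. n4.depth = 15  [a.cnt - 3]
8. n7.cnt = 22  [terminal]
9. n3.depth = -4  [a.cnt - 26]
10. n3.ok = true  [S.depth == 15]
11. n3.lim = 13  [S.depth * -2 + 43]
12. n10.cnt = 15  [terminal]
13. n11.val = false  [terminal]
14. n12.val = false  [terminal]
15. n9.tag = "mm"  ["mm"]
16. n9.wid = 6  [a.cnt * -1 + 21]
17. n9.depth = 6  [a.cnt - 9]
18. n13.wid = false  [S₁.wid > 6]
19. n14.cnt = 11  [terminal]
20. n15.ok = true  [terminal]
21. n13.depth = 12  [12]
22. n13.ok = true  [A.wid == false]
23. n13.lim = 30  [30]
24. n8.tag = "nu"  ["nu"]
25. n8.wid = 22  [S₁.wid + A.lim - 14]
26. n8.depth = 6  [len(S₁.tag) + 4]
27. n16.hot = "zy"  ["zy"]
28. n16.lim = 15  [S.depth * -1 + 21]
29. n18.ok = true  [terminal]
30. n17.tag = "yk"  ["yk"]
31. n17.wid = 17  [17]
32. n17.depth = 1  [1]
33. n16.depth = 9  [S.depth + 8]
34. n2.depth = 12  [S.depth * 3 - 6]
35. n2.ok = false  [A₁.lim > 13]
36. n2.lim = 4  [S.wid - 18]
37. n1.tag = "ru"  ["ru"]
38. n1.wid = 14  [A.lim + 10]
39. n1.depth = 23  [A.lim * -1 + 27]
40. n0.tag = "xp"  ["xp"]
41. n0.wid = 7  [S₁.wid - 7]
42. n0.depth = 14  [14]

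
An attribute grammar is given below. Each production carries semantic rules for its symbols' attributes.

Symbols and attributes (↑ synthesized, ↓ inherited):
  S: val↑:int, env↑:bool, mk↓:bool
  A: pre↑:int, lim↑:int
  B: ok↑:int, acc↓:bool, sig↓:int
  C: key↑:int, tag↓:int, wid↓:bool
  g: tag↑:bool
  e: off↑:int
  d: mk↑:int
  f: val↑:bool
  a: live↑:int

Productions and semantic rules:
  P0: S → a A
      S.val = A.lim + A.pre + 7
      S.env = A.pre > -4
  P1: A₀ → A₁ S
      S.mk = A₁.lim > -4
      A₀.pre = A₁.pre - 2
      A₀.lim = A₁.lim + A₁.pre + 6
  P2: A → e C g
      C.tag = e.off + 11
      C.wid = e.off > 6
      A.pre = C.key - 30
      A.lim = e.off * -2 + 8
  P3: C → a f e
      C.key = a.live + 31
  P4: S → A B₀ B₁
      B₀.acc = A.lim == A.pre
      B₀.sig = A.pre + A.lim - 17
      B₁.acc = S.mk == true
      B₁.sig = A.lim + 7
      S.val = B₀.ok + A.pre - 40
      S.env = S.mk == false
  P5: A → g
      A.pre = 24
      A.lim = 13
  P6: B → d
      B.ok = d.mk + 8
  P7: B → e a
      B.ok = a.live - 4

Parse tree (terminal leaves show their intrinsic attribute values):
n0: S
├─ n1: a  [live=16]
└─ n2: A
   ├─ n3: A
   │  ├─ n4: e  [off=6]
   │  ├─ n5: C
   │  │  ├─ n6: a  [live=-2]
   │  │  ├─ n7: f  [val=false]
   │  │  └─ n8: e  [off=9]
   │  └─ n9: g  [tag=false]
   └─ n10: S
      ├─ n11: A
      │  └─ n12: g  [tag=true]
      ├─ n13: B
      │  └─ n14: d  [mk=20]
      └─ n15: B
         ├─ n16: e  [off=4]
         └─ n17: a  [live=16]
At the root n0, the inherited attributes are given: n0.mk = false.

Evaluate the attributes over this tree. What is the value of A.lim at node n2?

1

1. n0.mk = false  [given at root]
2. n1.live = 16  [terminal]
3. n4.off = 6  [terminal]
4. n5.tag = 17  [e.off + 11]
5. n5.wid = false  [e.off > 6]
6. n6.live = -2  [terminal]
7. n7.val = false  [terminal]
8. n8.off = 9  [terminal]
9. n5.key = 29  [a.live + 31]
10. n9.tag = false  [terminal]
11. n3.pre = -1  [C.key - 30]
12. n3.lim = -4  [e.off * -2 + 8]
13. n10.mk = false  [A₁.lim > -4]
14. n12.tag = true  [terminal]
15. n11.pre = 24  [24]
16. n11.lim = 13  [13]
17. n13.acc = false  [A.lim == A.pre]
18. n13.sig = 20  [A.pre + A.lim - 17]
19. n14.mk = 20  [terminal]
20. n13.ok = 28  [d.mk + 8]
21. n15.acc = false  [S.mk == true]
22. n15.sig = 20  [A.lim + 7]
23. n16.off = 4  [terminal]
24. n17.live = 16  [terminal]
25. n15.ok = 12  [a.live - 4]
26. n10.val = 12  [B₀.ok + A.pre - 40]
27. n10.env = true  [S.mk == false]
28. n2.pre = -3  [A₁.pre - 2]
29. n2.lim = 1  [A₁.lim + A₁.pre + 6]
30. n0.val = 5  [A.lim + A.pre + 7]
31. n0.env = true  [A.pre > -4]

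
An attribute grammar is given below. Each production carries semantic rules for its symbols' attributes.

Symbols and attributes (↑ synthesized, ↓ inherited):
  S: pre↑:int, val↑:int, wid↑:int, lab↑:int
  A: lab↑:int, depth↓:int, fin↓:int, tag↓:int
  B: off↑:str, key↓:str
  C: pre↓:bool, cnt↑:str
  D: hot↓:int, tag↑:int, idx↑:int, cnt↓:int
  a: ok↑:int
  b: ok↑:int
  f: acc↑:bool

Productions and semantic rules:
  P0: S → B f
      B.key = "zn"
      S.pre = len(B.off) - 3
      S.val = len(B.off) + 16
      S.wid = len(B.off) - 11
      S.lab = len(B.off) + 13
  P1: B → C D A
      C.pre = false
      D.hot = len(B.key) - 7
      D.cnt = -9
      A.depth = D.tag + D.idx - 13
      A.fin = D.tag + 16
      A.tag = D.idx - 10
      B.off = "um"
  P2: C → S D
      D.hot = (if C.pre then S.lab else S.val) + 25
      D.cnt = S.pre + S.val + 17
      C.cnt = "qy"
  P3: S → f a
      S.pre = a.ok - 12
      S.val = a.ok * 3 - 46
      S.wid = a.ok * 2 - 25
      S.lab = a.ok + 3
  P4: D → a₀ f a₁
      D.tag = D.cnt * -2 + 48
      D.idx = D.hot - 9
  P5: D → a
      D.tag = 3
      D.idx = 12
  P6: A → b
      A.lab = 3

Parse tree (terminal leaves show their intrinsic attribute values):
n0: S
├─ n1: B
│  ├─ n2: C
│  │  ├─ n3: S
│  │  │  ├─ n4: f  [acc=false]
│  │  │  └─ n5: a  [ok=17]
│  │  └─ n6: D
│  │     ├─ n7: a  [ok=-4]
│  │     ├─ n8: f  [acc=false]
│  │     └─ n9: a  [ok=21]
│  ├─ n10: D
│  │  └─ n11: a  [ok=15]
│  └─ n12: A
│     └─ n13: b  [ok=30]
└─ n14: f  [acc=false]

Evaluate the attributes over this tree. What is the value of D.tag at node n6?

1. n1.key = "zn"  ["zn"]
2. n2.pre = false  [false]
3. n4.acc = false  [terminal]
4. n5.ok = 17  [terminal]
5. n3.pre = 5  [a.ok - 12]
6. n3.val = 5  [a.ok * 3 - 46]
7. n3.wid = 9  [a.ok * 2 - 25]
8. n3.lab = 20  [a.ok + 3]
9. n6.hot = 30  [(if C.pre then S.lab else S.val) + 25]
10. n6.cnt = 27  [S.pre + S.val + 17]
11. n7.ok = -4  [terminal]
12. n8.acc = false  [terminal]
13. n9.ok = 21  [terminal]
14. n6.tag = -6  [D.cnt * -2 + 48]
15. n6.idx = 21  [D.hot - 9]
16. n2.cnt = "qy"  ["qy"]
17. n10.hot = -5  [len(B.key) - 7]
18. n10.cnt = -9  [-9]
19. n11.ok = 15  [terminal]
20. n10.tag = 3  [3]
21. n10.idx = 12  [12]
22. n12.depth = 2  [D.tag + D.idx - 13]
23. n12.fin = 19  [D.tag + 16]
24. n12.tag = 2  [D.idx - 10]
25. n13.ok = 30  [terminal]
26. n12.lab = 3  [3]
27. n1.off = "um"  ["um"]
28. n14.acc = false  [terminal]
29. n0.pre = -1  [len(B.off) - 3]
30. n0.val = 18  [len(B.off) + 16]
31. n0.wid = -9  [len(B.off) - 11]
32. n0.lab = 15  [len(B.off) + 13]

-6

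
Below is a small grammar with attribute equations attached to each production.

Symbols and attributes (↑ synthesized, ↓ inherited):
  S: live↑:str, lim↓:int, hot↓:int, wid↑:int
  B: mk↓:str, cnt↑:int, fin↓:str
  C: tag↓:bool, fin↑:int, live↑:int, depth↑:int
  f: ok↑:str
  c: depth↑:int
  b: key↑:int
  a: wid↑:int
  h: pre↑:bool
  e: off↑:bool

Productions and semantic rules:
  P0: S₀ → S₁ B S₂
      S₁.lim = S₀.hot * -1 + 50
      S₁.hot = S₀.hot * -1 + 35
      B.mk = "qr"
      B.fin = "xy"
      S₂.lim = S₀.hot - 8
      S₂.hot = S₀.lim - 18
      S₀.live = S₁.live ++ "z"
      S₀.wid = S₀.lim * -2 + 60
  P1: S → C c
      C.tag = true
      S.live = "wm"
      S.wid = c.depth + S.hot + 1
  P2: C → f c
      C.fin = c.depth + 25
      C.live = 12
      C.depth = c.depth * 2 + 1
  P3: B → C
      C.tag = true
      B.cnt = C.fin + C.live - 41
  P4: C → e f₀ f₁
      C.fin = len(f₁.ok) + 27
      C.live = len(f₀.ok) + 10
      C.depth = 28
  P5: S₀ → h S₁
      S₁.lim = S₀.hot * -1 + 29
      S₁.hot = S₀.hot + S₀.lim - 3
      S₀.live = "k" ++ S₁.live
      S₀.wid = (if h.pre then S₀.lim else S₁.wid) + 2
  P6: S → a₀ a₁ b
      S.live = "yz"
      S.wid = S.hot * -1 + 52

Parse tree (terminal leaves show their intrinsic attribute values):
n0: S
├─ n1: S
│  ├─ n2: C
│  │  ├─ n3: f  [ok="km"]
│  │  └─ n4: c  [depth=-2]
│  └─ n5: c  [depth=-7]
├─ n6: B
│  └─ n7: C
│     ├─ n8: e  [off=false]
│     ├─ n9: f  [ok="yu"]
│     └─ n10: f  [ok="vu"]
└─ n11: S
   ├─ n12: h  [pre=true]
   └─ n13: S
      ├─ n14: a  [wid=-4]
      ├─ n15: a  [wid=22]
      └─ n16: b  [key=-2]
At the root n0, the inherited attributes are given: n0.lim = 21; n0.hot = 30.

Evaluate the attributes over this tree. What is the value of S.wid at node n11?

24

1. n0.lim = 21  [given at root]
2. n0.hot = 30  [given at root]
3. n1.lim = 20  [S₀.hot * -1 + 50]
4. n1.hot = 5  [S₀.hot * -1 + 35]
5. n2.tag = true  [true]
6. n3.ok = "km"  [terminal]
7. n4.depth = -2  [terminal]
8. n2.fin = 23  [c.depth + 25]
9. n2.live = 12  [12]
10. n2.depth = -3  [c.depth * 2 + 1]
11. n5.depth = -7  [terminal]
12. n1.live = "wm"  ["wm"]
13. n1.wid = -1  [c.depth + S.hot + 1]
14. n6.mk = "qr"  ["qr"]
15. n6.fin = "xy"  ["xy"]
16. n7.tag = true  [true]
17. n8.off = false  [terminal]
18. n9.ok = "yu"  [terminal]
19. n10.ok = "vu"  [terminal]
20. n7.fin = 29  [len(f₁.ok) + 27]
21. n7.live = 12  [len(f₀.ok) + 10]
22. n7.depth = 28  [28]
23. n6.cnt = 0  [C.fin + C.live - 41]
24. n11.lim = 22  [S₀.hot - 8]
25. n11.hot = 3  [S₀.lim - 18]
26. n12.pre = true  [terminal]
27. n13.lim = 26  [S₀.hot * -1 + 29]
28. n13.hot = 22  [S₀.hot + S₀.lim - 3]
29. n14.wid = -4  [terminal]
30. n15.wid = 22  [terminal]
31. n16.key = -2  [terminal]
32. n13.live = "yz"  ["yz"]
33. n13.wid = 30  [S.hot * -1 + 52]
34. n11.live = "kyz"  ["k" ++ S₁.live]
35. n11.wid = 24  [(if h.pre then S₀.lim else S₁.wid) + 2]
36. n0.live = "wmz"  [S₁.live ++ "z"]
37. n0.wid = 18  [S₀.lim * -2 + 60]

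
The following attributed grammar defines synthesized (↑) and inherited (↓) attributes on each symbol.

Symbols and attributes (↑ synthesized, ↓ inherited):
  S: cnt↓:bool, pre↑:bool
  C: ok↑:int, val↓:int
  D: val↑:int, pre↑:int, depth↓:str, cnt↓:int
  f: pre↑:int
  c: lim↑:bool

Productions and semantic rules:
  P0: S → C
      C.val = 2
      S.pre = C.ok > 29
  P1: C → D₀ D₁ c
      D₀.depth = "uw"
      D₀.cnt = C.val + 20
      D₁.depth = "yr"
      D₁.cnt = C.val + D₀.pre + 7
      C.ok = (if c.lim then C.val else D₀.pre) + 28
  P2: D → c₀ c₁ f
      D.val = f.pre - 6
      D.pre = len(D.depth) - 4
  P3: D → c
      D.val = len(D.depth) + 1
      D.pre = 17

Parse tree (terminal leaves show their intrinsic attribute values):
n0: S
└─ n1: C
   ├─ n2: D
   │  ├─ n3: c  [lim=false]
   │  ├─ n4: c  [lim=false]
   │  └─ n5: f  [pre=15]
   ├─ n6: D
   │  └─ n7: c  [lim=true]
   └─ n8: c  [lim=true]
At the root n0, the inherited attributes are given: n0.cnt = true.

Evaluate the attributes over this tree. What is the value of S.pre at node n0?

1. n0.cnt = true  [given at root]
2. n1.val = 2  [2]
3. n2.depth = "uw"  ["uw"]
4. n2.cnt = 22  [C.val + 20]
5. n3.lim = false  [terminal]
6. n4.lim = false  [terminal]
7. n5.pre = 15  [terminal]
8. n2.val = 9  [f.pre - 6]
9. n2.pre = -2  [len(D.depth) - 4]
10. n6.depth = "yr"  ["yr"]
11. n6.cnt = 7  [C.val + D₀.pre + 7]
12. n7.lim = true  [terminal]
13. n6.val = 3  [len(D.depth) + 1]
14. n6.pre = 17  [17]
15. n8.lim = true  [terminal]
16. n1.ok = 30  [(if c.lim then C.val else D₀.pre) + 28]
17. n0.pre = true  [C.ok > 29]

true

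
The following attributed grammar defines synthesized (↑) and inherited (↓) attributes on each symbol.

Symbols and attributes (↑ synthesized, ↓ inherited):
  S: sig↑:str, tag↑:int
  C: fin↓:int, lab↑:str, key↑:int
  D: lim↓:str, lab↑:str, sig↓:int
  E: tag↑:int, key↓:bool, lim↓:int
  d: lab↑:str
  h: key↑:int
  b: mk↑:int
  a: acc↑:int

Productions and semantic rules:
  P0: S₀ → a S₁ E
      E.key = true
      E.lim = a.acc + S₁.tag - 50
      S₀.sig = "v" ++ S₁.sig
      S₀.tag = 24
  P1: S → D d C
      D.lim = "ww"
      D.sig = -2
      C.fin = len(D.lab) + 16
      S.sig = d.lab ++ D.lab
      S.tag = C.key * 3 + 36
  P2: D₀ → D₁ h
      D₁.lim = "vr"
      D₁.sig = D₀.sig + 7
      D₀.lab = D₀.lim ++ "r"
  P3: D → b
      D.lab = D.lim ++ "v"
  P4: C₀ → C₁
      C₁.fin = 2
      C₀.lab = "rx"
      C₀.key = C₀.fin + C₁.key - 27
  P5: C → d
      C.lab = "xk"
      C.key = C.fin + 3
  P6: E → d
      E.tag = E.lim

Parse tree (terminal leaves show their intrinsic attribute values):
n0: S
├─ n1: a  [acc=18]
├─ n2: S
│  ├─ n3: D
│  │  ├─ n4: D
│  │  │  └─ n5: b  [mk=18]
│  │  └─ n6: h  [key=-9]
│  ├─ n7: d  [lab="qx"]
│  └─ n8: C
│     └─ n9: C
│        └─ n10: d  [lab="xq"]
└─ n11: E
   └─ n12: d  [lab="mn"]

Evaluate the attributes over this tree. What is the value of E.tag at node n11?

-5

1. n1.acc = 18  [terminal]
2. n3.lim = "ww"  ["ww"]
3. n3.sig = -2  [-2]
4. n4.lim = "vr"  ["vr"]
5. n4.sig = 5  [D₀.sig + 7]
6. n5.mk = 18  [terminal]
7. n4.lab = "vrv"  [D.lim ++ "v"]
8. n6.key = -9  [terminal]
9. n3.lab = "wwr"  [D₀.lim ++ "r"]
10. n7.lab = "qx"  [terminal]
11. n8.fin = 19  [len(D.lab) + 16]
12. n9.fin = 2  [2]
13. n10.lab = "xq"  [terminal]
14. n9.lab = "xk"  ["xk"]
15. n9.key = 5  [C.fin + 3]
16. n8.lab = "rx"  ["rx"]
17. n8.key = -3  [C₀.fin + C₁.key - 27]
18. n2.sig = "qxwwr"  [d.lab ++ D.lab]
19. n2.tag = 27  [C.key * 3 + 36]
20. n11.key = true  [true]
21. n11.lim = -5  [a.acc + S₁.tag - 50]
22. n12.lab = "mn"  [terminal]
23. n11.tag = -5  [E.lim]
24. n0.sig = "vqxwwr"  ["v" ++ S₁.sig]
25. n0.tag = 24  [24]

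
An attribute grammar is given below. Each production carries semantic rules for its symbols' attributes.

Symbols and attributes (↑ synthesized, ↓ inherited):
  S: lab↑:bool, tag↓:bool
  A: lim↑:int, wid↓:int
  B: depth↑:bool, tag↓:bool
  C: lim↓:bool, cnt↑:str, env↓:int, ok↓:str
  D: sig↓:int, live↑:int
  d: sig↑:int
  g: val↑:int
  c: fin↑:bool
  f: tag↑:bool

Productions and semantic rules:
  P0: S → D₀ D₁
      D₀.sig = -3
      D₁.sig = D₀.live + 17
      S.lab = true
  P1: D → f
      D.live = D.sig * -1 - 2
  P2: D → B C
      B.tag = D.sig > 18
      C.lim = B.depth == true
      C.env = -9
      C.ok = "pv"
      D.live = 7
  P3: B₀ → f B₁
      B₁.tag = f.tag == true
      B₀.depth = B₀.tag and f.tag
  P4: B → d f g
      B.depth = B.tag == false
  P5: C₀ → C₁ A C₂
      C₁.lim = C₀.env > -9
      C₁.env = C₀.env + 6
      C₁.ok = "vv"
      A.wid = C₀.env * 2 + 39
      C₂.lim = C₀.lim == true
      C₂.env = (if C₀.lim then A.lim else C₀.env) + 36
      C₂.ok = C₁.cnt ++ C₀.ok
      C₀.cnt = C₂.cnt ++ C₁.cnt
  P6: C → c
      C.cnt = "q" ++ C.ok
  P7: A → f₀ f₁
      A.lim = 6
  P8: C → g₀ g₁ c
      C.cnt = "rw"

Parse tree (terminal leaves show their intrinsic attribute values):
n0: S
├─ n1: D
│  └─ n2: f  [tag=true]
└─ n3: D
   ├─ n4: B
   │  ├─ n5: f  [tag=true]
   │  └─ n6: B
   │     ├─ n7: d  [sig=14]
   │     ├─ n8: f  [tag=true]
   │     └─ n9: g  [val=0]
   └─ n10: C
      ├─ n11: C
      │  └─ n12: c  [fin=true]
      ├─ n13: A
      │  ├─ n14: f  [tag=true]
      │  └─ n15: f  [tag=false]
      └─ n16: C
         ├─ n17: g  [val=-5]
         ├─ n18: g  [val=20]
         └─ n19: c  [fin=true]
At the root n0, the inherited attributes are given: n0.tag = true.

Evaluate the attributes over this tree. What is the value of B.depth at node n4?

1. n0.tag = true  [given at root]
2. n1.sig = -3  [-3]
3. n2.tag = true  [terminal]
4. n1.live = 1  [D.sig * -1 - 2]
5. n3.sig = 18  [D₀.live + 17]
6. n4.tag = false  [D.sig > 18]
7. n5.tag = true  [terminal]
8. n6.tag = true  [f.tag == true]
9. n7.sig = 14  [terminal]
10. n8.tag = true  [terminal]
11. n9.val = 0  [terminal]
12. n6.depth = false  [B.tag == false]
13. n4.depth = false  [B₀.tag and f.tag]
14. n10.lim = false  [B.depth == true]
15. n10.env = -9  [-9]
16. n10.ok = "pv"  ["pv"]
17. n11.lim = false  [C₀.env > -9]
18. n11.env = -3  [C₀.env + 6]
19. n11.ok = "vv"  ["vv"]
20. n12.fin = true  [terminal]
21. n11.cnt = "qvv"  ["q" ++ C.ok]
22. n13.wid = 21  [C₀.env * 2 + 39]
23. n14.tag = true  [terminal]
24. n15.tag = false  [terminal]
25. n13.lim = 6  [6]
26. n16.lim = false  [C₀.lim == true]
27. n16.env = 27  [(if C₀.lim then A.lim else C₀.env) + 36]
28. n16.ok = "qvvpv"  [C₁.cnt ++ C₀.ok]
29. n17.val = -5  [terminal]
30. n18.val = 20  [terminal]
31. n19.fin = true  [terminal]
32. n16.cnt = "rw"  ["rw"]
33. n10.cnt = "rwqvv"  [C₂.cnt ++ C₁.cnt]
34. n3.live = 7  [7]
35. n0.lab = true  [true]

false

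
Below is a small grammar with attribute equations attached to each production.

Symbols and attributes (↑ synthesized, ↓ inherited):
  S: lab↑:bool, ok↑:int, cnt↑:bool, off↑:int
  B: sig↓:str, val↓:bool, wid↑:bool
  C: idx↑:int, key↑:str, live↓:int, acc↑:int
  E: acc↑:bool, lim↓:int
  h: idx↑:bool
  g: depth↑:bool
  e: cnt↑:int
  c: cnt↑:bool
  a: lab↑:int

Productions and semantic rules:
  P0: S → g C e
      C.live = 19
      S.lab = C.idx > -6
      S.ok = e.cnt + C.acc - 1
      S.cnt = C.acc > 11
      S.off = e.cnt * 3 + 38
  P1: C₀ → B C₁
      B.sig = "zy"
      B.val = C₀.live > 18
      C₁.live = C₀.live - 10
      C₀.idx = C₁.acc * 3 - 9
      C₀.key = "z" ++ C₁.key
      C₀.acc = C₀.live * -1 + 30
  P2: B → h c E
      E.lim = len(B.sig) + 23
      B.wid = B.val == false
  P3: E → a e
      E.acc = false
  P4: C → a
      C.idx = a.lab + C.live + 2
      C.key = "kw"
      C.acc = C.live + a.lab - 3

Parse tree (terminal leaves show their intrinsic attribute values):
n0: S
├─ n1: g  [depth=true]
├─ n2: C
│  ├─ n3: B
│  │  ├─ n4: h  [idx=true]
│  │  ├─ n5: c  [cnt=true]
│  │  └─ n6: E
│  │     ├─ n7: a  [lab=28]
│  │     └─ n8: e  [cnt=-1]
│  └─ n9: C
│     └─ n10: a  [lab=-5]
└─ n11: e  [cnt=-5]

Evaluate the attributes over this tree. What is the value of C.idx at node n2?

-6

1. n1.depth = true  [terminal]
2. n2.live = 19  [19]
3. n3.sig = "zy"  ["zy"]
4. n3.val = true  [C₀.live > 18]
5. n4.idx = true  [terminal]
6. n5.cnt = true  [terminal]
7. n6.lim = 25  [len(B.sig) + 23]
8. n7.lab = 28  [terminal]
9. n8.cnt = -1  [terminal]
10. n6.acc = false  [false]
11. n3.wid = false  [B.val == false]
12. n9.live = 9  [C₀.live - 10]
13. n10.lab = -5  [terminal]
14. n9.idx = 6  [a.lab + C.live + 2]
15. n9.key = "kw"  ["kw"]
16. n9.acc = 1  [C.live + a.lab - 3]
17. n2.idx = -6  [C₁.acc * 3 - 9]
18. n2.key = "zkw"  ["z" ++ C₁.key]
19. n2.acc = 11  [C₀.live * -1 + 30]
20. n11.cnt = -5  [terminal]
21. n0.lab = false  [C.idx > -6]
22. n0.ok = 5  [e.cnt + C.acc - 1]
23. n0.cnt = false  [C.acc > 11]
24. n0.off = 23  [e.cnt * 3 + 38]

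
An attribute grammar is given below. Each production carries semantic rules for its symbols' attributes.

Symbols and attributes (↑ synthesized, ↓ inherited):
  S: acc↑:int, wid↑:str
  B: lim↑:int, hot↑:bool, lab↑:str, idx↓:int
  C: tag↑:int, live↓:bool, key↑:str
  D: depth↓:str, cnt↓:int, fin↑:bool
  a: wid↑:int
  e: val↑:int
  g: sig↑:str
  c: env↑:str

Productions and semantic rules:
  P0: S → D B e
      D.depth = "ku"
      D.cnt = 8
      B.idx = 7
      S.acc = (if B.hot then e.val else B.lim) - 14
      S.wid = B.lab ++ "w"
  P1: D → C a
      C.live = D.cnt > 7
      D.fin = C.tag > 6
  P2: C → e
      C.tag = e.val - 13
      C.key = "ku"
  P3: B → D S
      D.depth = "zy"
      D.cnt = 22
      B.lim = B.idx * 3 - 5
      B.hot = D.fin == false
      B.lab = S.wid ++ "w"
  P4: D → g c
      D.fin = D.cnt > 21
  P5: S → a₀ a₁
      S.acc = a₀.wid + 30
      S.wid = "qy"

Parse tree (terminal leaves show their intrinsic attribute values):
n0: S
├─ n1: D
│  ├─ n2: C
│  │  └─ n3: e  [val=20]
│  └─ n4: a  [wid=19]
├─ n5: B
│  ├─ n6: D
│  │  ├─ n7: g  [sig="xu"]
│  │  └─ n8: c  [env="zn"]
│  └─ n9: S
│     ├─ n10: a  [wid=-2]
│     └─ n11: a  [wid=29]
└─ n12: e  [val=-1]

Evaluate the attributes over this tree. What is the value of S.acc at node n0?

1. n1.depth = "ku"  ["ku"]
2. n1.cnt = 8  [8]
3. n2.live = true  [D.cnt > 7]
4. n3.val = 20  [terminal]
5. n2.tag = 7  [e.val - 13]
6. n2.key = "ku"  ["ku"]
7. n4.wid = 19  [terminal]
8. n1.fin = true  [C.tag > 6]
9. n5.idx = 7  [7]
10. n6.depth = "zy"  ["zy"]
11. n6.cnt = 22  [22]
12. n7.sig = "xu"  [terminal]
13. n8.env = "zn"  [terminal]
14. n6.fin = true  [D.cnt > 21]
15. n10.wid = -2  [terminal]
16. n11.wid = 29  [terminal]
17. n9.acc = 28  [a₀.wid + 30]
18. n9.wid = "qy"  ["qy"]
19. n5.lim = 16  [B.idx * 3 - 5]
20. n5.hot = false  [D.fin == false]
21. n5.lab = "qyw"  [S.wid ++ "w"]
22. n12.val = -1  [terminal]
23. n0.acc = 2  [(if B.hot then e.val else B.lim) - 14]
24. n0.wid = "qyww"  [B.lab ++ "w"]

2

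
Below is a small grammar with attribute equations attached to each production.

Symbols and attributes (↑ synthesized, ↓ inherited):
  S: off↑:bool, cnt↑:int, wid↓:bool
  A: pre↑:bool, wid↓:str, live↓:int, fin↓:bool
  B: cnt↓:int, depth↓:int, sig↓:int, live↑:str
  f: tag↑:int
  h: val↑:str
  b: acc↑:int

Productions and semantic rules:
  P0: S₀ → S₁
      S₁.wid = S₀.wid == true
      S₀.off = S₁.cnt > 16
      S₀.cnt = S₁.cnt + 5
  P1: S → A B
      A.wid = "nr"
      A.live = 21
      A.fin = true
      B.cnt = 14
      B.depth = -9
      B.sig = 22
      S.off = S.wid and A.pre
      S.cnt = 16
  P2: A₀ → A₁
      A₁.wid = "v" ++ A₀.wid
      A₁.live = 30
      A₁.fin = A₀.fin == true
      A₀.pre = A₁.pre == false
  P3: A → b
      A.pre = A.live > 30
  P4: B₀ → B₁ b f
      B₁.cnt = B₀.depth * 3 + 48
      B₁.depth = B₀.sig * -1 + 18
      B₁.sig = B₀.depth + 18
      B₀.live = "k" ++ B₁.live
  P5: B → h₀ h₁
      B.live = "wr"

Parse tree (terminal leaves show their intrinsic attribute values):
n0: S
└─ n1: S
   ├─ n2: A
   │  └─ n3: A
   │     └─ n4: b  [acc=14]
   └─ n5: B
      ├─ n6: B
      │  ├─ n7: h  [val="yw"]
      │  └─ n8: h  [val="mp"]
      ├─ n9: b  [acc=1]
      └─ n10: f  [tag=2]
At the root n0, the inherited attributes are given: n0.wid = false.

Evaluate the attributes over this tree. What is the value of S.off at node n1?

false

1. n0.wid = false  [given at root]
2. n1.wid = false  [S₀.wid == true]
3. n2.wid = "nr"  ["nr"]
4. n2.live = 21  [21]
5. n2.fin = true  [true]
6. n3.wid = "vnr"  ["v" ++ A₀.wid]
7. n3.live = 30  [30]
8. n3.fin = true  [A₀.fin == true]
9. n4.acc = 14  [terminal]
10. n3.pre = false  [A.live > 30]
11. n2.pre = true  [A₁.pre == false]
12. n5.cnt = 14  [14]
13. n5.depth = -9  [-9]
14. n5.sig = 22  [22]
15. n6.cnt = 21  [B₀.depth * 3 + 48]
16. n6.depth = -4  [B₀.sig * -1 + 18]
17. n6.sig = 9  [B₀.depth + 18]
18. n7.val = "yw"  [terminal]
19. n8.val = "mp"  [terminal]
20. n6.live = "wr"  ["wr"]
21. n9.acc = 1  [terminal]
22. n10.tag = 2  [terminal]
23. n5.live = "kwr"  ["k" ++ B₁.live]
24. n1.off = false  [S.wid and A.pre]
25. n1.cnt = 16  [16]
26. n0.off = false  [S₁.cnt > 16]
27. n0.cnt = 21  [S₁.cnt + 5]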